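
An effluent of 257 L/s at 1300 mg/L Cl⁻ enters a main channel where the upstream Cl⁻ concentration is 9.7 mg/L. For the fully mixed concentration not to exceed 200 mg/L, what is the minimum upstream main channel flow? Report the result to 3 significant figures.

1490 L/s

Set C_mix = 200: (Q·9.700 + 257.0·1300) / (Q + 257.0) = 200
→ Q = 257.0·(1300 − 200)/(200 − 9.700) = 1486 L/s.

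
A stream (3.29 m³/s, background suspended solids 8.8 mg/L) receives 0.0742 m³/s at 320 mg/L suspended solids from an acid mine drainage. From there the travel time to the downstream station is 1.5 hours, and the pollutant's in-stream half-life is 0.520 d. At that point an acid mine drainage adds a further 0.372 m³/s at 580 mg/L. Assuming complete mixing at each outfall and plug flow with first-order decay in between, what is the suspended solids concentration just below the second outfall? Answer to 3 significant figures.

70.7 mg/L

Flow-weighted average: C = (3.290·8.800 + 0.07420·320.0) / 3.364 = 52.70/3.364 = 15.66 mg/L; combined flow 3.364 m³/s.
Half-life 0.520 d → k = ln 2 / 0.520 = 1.333 d⁻¹.
Decay over the reach: 15.66·exp(−kt) = 15.66·0.9201 = 14.41 mg/L.
Second outfall: C = (3.364·14.41 + 0.3720·580.0)/3.736 = 70.73 mg/L.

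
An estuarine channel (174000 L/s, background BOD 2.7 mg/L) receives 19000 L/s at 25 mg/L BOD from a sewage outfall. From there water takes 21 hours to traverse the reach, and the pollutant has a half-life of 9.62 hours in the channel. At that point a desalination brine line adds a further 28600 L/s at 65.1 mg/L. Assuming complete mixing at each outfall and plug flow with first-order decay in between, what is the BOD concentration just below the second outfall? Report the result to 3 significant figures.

9.34 mg/L

After mixing, C = (174000·2.700 + 19000·25.00) / 193000 = 944800/193000 = 4.895 mg/L; combined flow 193000 L/s.
Half-life 9.62 h → k = ln 2 / 9.62 = 0.07205 h⁻¹ = 1.729 d⁻¹.
First-order decay: C = 4.895·exp(−k·t) = 4.895·0.2202 = 1.078 mg/L.
At the second outfall, C = (193000·1.078 + 28600·65.10) / (193000 + 28600) = 9.341 mg/L.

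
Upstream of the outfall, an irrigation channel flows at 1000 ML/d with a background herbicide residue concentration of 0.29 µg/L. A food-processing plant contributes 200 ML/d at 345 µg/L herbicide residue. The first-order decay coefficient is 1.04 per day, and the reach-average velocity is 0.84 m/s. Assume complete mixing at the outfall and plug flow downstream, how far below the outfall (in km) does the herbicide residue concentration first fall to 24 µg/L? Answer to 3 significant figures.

Mass balance: C = (1000·0.2900 + 200.0·345.0) / 1200 = 69290/1200 = 57.74 µg/L.
Set 57.74·exp(−k·t) = 24 → t = ln(57.74/24)/k = 72940 s = 20.26 h.
Distance = v·t = 0.84·72940 = 61270 m = 61.27 km.

61.3 km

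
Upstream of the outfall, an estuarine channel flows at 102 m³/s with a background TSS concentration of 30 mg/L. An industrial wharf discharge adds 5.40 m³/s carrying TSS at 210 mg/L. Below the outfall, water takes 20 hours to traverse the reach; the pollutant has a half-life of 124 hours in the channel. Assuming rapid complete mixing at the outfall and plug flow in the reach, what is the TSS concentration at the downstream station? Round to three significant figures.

Mass balance: C = (102.0·30.00 + 5.400·210.0) / 107.4 = 4194/107.4 = 39.05 mg/L.
Half-life 124 h → k = ln 2 / 124 = 0.005590 h⁻¹ = 0.1342 d⁻¹.
First-order decay: C = 39.05·exp(−k·t) = 39.05·0.8942 = 34.92 mg/L.

34.9 mg/L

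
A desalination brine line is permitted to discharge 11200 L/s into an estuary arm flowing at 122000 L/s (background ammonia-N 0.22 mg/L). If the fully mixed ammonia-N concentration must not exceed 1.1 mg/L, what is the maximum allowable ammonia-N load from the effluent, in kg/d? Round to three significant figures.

10300 kg/d

Mass balance at the limit: 122000·0.2200 + 11200·Cₑ = 133200·1.1 → Cₑ = 10.69 mg/L.
11200 L/s = 11.20 m³/s. Load = 11.20 m³/s × 10.69 g/m³ × 86 400 s/d = 10340 kg/d.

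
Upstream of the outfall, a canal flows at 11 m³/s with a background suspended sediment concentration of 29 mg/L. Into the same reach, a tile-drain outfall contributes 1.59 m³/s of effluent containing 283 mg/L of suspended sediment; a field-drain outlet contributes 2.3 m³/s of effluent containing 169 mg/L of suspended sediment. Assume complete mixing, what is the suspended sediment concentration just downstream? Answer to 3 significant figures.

After mixing, C = (11.00·29.00 + 1.590·283.0 + 2.300·169.0) / 14.89 = 1158/14.89 = 77.75 mg/L.

77.7 mg/L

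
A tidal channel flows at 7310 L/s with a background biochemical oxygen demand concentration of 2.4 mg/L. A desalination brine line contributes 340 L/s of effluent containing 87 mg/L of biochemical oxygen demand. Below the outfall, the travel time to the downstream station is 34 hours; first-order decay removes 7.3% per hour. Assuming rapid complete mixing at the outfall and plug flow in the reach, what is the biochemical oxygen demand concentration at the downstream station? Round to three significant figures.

0.468 mg/L

Mass balance: C = (7310·2.400 + 340.0·87.00) / 7650 = 47120/7650 = 6.160 mg/L.
7.3%/h lost → k = −ln(1 − 0.073) = 0.07580 h⁻¹.
After decay, C = 6.160 × e^(−kt) = 6.160 × 0.07598 = 0.4680 mg/L.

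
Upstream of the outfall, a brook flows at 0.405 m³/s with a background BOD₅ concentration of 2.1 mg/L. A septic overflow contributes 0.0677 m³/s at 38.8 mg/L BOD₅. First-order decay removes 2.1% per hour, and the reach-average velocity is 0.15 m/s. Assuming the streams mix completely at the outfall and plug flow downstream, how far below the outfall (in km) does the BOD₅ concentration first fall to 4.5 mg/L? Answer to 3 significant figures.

Mixed concentration C = ΣQC/ΣQ = (0.4050·2.100 + 0.06770·38.80) / 0.4727 = 3.477/0.4727 = 7.356 mg/L.
2.1%/h lost → k = −ln(1 − 0.021) = 0.02122 h⁻¹.
Set 7.356·exp(−k·t) = 4.5 → t = ln(7.356/4.5)/k = 83360 s = 23.16 h.
Distance = v·t = 0.15·83360 = 12500 m = 12.50 km.

12.5 km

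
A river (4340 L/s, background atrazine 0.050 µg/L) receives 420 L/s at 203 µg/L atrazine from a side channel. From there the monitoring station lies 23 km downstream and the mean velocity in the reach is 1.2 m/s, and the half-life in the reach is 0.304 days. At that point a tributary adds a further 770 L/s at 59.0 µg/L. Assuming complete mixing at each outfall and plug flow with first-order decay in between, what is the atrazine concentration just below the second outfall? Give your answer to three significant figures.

After mixing, C = (4340·0.05000 + 420.0·203.0) / 4760 = 85480/4760 = 17.96 µg/L; combined flow 4760 L/s.
Travel time t = 23·1000 / 1.2 = 19170 s = 5.324 h.
Half-life 0.304 d → k = ln 2 / 0.304 = 2.280 d⁻¹.
Applying C = C₀e^(−kt): 17.96 × 0.6030 = 10.83 µg/L.
At the second outfall, C = (4760·10.83 + 770.0·59.00) / (4760 + 770.0) = 17.54 µg/L.

17.5 µg/L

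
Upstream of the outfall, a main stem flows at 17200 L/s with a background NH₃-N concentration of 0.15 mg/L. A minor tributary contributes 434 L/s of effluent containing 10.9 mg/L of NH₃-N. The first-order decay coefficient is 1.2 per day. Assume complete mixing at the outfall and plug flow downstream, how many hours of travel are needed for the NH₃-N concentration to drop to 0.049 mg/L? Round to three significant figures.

Mass balance: C = (17200·0.1500 + 434.0·10.90) / 17630 = 7311/17630 = 0.4146 mg/L.
0.4146·exp(−k·t) = 0.049 → t = ln(0.4146/0.049)/k = 153800 s = 42.71 h.

42.7 h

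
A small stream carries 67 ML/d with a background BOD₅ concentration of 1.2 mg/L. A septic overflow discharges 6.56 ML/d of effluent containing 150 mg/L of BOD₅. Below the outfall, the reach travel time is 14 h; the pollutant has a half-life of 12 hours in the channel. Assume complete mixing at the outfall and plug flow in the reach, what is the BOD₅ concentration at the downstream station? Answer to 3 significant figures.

After mixing, C = (67.00·1.200 + 6.560·150.0) / 73.56 = 1064/73.56 = 14.47 mg/L.
Half-life 12 h → k = ln 2 / 12 = 0.05776 h⁻¹ = 1.386 d⁻¹.
First-order decay: C = 14.47·exp(−k·t) = 14.47·0.4454 = 6.446 mg/L.

6.45 mg/L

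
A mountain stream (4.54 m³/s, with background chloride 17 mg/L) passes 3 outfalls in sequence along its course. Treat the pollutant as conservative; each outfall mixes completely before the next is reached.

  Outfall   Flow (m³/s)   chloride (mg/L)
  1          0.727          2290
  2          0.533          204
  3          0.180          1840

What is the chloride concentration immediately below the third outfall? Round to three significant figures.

Outfall 1: combined Q = 5.267 m³/s; C = (4.540·17.00 + 0.7270·2290)/5.267 = 330.7 mg/L.
Outfall 2: combined Q = 5.800 m³/s; C = (5.267·330.7 + 0.5330·204.0)/5.800 = 319.1 mg/L.
Outfall 3: combined Q = 5.980 m³/s; C = (5.800·319.1 + 0.1800·1840)/5.980 = 364.9 mg/L.

365 mg/L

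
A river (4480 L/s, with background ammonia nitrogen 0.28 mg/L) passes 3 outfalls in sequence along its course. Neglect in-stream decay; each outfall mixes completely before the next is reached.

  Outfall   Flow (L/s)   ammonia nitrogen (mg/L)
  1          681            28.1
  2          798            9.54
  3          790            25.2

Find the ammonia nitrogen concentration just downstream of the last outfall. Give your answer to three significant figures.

7.10 mg/L

Below outfall 1: Q → 5161 L/s, C = (4480·0.2800 + 681.0·28.10)/5161 = 3.951 mg/L.
Below outfall 2: Q → 5959 L/s, C = (5161·3.951 + 798.0·9.540)/5959 = 4.699 mg/L.
Below outfall 3: Q → 6749 L/s, C = (5959·4.699 + 790.0·25.20)/6749 = 7.099 mg/L.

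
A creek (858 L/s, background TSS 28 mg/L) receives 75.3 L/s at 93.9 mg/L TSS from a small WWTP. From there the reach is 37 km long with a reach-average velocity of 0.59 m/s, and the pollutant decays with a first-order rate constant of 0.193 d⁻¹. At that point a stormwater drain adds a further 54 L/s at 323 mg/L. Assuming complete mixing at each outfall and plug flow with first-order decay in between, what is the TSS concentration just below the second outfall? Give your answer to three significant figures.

45.0 mg/L

Conservation of mass: C = (858.0·28.00 + 75.30·93.90) / 933.3 = 31090/933.3 = 33.32 mg/L; combined flow 933.3 L/s.
Travel time t = 37·1000 / 0.59 = 62710 s = 17.42 h.
After decay, C = 33.32 × e^(−kt) = 33.32 × 0.8693 = 28.96 mg/L.
Second outfall: C = (933.3·28.96 + 54.00·323.0)/987.3 = 45.04 mg/L.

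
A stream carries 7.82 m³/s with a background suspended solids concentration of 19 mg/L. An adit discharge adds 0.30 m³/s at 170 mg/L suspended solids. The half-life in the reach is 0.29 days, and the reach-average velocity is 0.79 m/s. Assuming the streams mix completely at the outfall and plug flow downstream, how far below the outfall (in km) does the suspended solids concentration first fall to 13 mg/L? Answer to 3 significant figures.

Mass balance: C = (7.820·19.00 + 0.3000·170.0) / 8.120 = 199.6/8.120 = 24.58 mg/L.
Half-life 0.29 d → k = ln 2 / 0.29 = 2.390 d⁻¹.
Set 24.58·exp(−k·t) = 13 → t = ln(24.58/13)/k = 23020 s = 6.396 h.
Distance = v·t = 0.79·23020 = 18190 m = 18.19 km.

18.2 km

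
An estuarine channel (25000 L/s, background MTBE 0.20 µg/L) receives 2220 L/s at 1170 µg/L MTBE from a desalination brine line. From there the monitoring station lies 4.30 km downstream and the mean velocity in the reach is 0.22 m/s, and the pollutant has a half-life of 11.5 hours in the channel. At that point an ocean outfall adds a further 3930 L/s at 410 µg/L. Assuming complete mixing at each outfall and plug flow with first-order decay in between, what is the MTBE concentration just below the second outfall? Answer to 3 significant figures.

Flow-weighted average: C = (25000·0.2000 + 2220·1170) / 27220 = 2602000/27220 = 95.61 µg/L; combined flow 27220 L/s.
Travel time t = 4.30·1000 / 0.22 = 19550 s = 5.429 h.
Half-life 11.5 h → k = ln 2 / 11.5 = 0.06027 h⁻¹ = 1.447 d⁻¹.
Applying C = C₀e^(−kt): 95.61 × 0.7209 = 68.92 µg/L.
At the second outfall, C = (27220·68.92 + 3930·410.0) / (27220 + 3930) = 112.0 µg/L.

112 µg/L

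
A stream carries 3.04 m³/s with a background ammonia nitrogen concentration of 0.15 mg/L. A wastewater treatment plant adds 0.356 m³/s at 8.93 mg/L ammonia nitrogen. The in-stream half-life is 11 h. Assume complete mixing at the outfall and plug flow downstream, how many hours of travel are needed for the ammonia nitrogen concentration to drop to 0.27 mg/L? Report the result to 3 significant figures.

21.9 h

Mixed concentration C = ΣQC/ΣQ = (3.040·0.1500 + 0.3560·8.930) / 3.396 = 3.635/3.396 = 1.070 mg/L.
Half-life 11 h → k = ln 2 / 11 = 0.06301 h⁻¹ = 1.512 d⁻¹.
1.070·exp(−k·t) = 0.27 → t = ln(1.070/0.27)/k = 78690 s = 21.86 h.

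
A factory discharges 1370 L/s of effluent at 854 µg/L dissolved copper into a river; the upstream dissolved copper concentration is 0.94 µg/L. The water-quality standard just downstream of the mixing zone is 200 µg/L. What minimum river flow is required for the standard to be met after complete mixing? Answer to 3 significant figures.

Set C_mix = 200: (Q·0.9400 + 1370·854.0) / (Q + 1370) = 200
→ Q = 1370·(854.0 − 200)/(200 − 0.9400) = 4501 L/s.

4500 L/s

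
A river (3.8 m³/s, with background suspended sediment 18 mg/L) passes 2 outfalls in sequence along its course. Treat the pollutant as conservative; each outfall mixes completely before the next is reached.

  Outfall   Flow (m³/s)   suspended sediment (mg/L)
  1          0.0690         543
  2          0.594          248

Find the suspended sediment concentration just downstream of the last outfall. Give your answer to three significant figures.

After outfall 1: Q = 3.800 + 0.06900 = 3.869 m³/s; C = (3.800·18.00 + 0.06900·543.0)/3.869 = 27.36 mg/L.
After outfall 2: Q = 3.869 + 0.5940 = 4.463 m³/s; C = (3.869·27.36 + 0.5940·248.0)/4.463 = 56.73 mg/L.

56.7 mg/L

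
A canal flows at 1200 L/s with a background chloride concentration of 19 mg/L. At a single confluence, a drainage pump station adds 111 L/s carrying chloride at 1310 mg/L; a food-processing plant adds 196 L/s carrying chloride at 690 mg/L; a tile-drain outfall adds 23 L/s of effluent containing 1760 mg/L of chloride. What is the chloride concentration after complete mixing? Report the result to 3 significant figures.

Mixed concentration C = ΣQC/ΣQ = (1200·19.00 + 111.0·1310 + 196.0·690.0 + 23.00·1760) / 1530 = 343900/1530 = 224.8 mg/L.

225 mg/L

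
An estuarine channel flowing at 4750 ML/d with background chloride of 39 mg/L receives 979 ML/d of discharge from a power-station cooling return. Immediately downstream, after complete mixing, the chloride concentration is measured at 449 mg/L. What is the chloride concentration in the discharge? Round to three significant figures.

2440 mg/L

Mass balance: 4750·39.00 + 979.0·Cₑ = 5729·449.0
→ Cₑ = (5729·449.0 − 4750·39.00) / 979.0 = 2438 mg/L.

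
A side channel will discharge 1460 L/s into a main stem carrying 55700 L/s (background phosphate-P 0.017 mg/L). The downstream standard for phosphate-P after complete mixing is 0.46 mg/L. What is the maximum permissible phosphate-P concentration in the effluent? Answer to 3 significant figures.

17.4 mg/L

At the limit, (Qr·Cr + Qe·Cₑ)/(Qr + Qe) = 0.46:
Cₑ = (57160·0.46 − 55700·0.01700) / 1460 = 17.36 mg/L.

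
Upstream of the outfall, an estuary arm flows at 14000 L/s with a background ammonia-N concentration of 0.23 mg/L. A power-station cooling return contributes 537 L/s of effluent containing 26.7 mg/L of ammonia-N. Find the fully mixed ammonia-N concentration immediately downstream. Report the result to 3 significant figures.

After mixing, C = (14000·0.2300 + 537.0·26.70) / 14540 = 17560/14540 = 1.208 mg/L.

1.21 mg/L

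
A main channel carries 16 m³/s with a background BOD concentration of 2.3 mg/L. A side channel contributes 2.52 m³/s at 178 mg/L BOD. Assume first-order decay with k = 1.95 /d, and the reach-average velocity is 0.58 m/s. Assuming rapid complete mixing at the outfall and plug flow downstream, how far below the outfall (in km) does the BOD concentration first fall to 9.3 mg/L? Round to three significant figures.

26.6 km

Mass balance: C = (16.00·2.300 + 2.520·178.0) / 18.52 = 485.4/18.52 = 26.21 mg/L.
Set 26.21·exp(−k·t) = 9.3 → t = ln(26.21/9.3)/k = 45900 s = 12.75 h.
Distance = v·t = 0.58·45900 = 26620 m = 26.62 km.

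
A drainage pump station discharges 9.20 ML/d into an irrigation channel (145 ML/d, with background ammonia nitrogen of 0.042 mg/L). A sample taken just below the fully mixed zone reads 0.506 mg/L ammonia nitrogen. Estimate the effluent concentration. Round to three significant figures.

Mass balance: 145.0·0.04200 + 9.200·Cₑ = 154.2·0.5060
→ Cₑ = (154.2·0.5060 − 145.0·0.04200) / 9.200 = 7.819 mg/L.

7.82 mg/L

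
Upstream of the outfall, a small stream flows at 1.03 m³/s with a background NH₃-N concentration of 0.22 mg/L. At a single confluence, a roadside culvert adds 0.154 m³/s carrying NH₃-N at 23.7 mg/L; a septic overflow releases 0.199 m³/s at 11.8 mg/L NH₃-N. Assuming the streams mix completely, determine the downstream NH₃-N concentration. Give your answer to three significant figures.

Mass balance: C = (1.030·0.2200 + 0.1540·23.70 + 0.1990·11.80) / 1.383 = 6.225/1.383 = 4.501 mg/L.

4.50 mg/L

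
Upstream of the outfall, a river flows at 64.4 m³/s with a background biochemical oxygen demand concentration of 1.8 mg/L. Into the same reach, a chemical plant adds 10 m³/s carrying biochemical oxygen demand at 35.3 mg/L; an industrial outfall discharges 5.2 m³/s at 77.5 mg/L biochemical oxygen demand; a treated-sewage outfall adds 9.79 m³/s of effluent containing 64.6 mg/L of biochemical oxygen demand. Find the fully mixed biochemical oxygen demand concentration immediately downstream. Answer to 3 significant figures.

After mixing, C = (64.40·1.800 + 10.00·35.30 + 5.200·77.50 + 9.790·64.60) / 89.39 = 1504/89.39 = 16.83 mg/L.

16.8 mg/L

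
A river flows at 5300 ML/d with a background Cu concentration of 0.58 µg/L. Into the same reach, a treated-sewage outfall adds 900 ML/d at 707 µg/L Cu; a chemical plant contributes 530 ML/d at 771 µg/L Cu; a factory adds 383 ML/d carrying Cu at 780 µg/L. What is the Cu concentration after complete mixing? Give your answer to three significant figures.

Mixed concentration C = ΣQC/ΣQ = (5300·0.5800 + 900.0·707.0 + 530.0·771.0 + 383.0·780.0) / 7113 = 1347000/7113 = 189.3 µg/L.

189 µg/L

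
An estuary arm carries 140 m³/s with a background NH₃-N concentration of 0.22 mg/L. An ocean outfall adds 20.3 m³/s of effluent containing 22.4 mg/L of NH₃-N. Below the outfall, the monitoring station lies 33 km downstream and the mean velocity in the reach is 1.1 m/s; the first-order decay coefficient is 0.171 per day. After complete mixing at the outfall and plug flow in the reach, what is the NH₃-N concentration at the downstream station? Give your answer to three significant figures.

Mixed concentration C = ΣQC/ΣQ = (140.0·0.2200 + 20.30·22.40) / 160.3 = 485.5/160.3 = 3.029 mg/L.
Travel time t = 33·1000 / 1.1 = 30000 s = 8.333 h.
After decay, C = 3.029 × e^(−kt) = 3.029 × 0.9424 = 2.854 mg/L.

2.85 mg/L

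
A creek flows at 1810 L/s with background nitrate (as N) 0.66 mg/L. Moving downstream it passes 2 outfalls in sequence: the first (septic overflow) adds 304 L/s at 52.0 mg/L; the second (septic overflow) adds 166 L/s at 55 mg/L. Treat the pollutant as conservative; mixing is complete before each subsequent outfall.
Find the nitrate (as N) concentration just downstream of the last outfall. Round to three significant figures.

11.5 mg/L

Below outfall 1: Q → 2114 L/s, C = (1810·0.6600 + 304.0·52.00)/2114 = 8.043 mg/L.
Below outfall 2: Q → 2280 L/s, C = (2114·8.043 + 166.0·55.00)/2280 = 11.46 mg/L.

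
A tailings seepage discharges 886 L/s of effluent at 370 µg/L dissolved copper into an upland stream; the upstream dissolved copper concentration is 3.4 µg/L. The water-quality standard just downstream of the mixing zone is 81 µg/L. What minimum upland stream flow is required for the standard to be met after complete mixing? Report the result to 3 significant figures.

Set C_mix = 81: (Q·3.400 + 886.0·370.0) / (Q + 886.0) = 81
→ Q = 886.0·(370.0 − 81)/(81 − 3.400) = 3300 L/s.

3300 L/s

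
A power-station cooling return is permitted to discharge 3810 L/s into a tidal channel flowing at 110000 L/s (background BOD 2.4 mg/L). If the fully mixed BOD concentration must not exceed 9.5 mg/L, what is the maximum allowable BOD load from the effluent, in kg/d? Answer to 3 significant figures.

Mass balance at the limit: 110000·2.400 + 3810·Cₑ = 113800·9.5 → Cₑ = 214.5 mg/L.
3810 L/s = 3.810 m³/s. Load = 3.810 m³/s × 214.5 g/m³ × 86 400 s/d = 70610 kg/d.

70600 kg/d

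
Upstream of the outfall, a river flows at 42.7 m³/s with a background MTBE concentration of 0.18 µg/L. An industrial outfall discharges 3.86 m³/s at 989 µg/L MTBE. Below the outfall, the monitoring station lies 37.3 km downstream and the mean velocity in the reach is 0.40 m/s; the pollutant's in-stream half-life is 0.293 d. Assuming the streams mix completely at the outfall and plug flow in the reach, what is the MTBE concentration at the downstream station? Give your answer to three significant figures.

6.39 µg/L

Conservation of mass: C = (42.70·0.1800 + 3.860·989.0) / 46.56 = 3825/46.56 = 82.16 µg/L.
Travel time t = 37.3·1000 / 0.40 = 93250 s = 25.90 h.
Half-life 0.293 d → k = ln 2 / 0.293 = 2.366 d⁻¹.
Decay over the reach: 82.16·exp(−kt) = 82.16·0.07783 = 6.394 µg/L.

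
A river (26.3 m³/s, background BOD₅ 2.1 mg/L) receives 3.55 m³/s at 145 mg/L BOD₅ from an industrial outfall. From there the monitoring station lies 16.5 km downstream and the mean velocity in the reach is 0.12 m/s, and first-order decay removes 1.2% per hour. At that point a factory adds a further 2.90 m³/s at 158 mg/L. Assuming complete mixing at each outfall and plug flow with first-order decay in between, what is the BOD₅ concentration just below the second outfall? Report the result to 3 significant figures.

25.0 mg/L

After mixing, C = (26.30·2.100 + 3.550·145.0) / 29.85 = 570.0/29.85 = 19.09 mg/L; combined flow 29.85 m³/s.
Travel time t = 16.5·1000 / 0.12 = 137500 s = 38.19 h.
1.2%/h lost → k = −ln(1 − 0.012) = 0.01207 h⁻¹.
First-order decay: C = 19.09·exp(−k·t) = 19.09·0.6306 = 12.04 mg/L.
Second outfall: C = (29.85·12.04 + 2.900·158.0)/32.75 = 24.97 mg/L.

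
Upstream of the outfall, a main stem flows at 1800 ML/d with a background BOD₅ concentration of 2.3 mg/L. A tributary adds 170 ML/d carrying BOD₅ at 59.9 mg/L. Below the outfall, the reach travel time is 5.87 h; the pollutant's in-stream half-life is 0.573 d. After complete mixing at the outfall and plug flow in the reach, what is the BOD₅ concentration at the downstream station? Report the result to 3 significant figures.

Mixed concentration C = ΣQC/ΣQ = (1800·2.300 + 170.0·59.90) / 1970 = 14320/1970 = 7.271 mg/L.
Half-life 0.573 d → k = ln 2 / 0.573 = 1.210 d⁻¹.
First-order decay: C = 7.271·exp(−k·t) = 7.271·0.7439 = 5.408 mg/L.

5.41 mg/L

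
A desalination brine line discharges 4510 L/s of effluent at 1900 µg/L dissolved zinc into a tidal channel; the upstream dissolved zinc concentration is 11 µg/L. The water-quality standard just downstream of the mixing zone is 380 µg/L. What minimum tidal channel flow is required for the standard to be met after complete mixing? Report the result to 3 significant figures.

Set C_mix = 380: (Q·11.00 + 4510·1900) / (Q + 4510) = 380
→ Q = 4510·(1900 − 380)/(380 − 11.00) = 18580 L/s.

18600 L/s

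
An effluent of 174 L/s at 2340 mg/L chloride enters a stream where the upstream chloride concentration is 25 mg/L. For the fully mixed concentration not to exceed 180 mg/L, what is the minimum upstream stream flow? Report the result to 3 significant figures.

Set C_mix = 180: (Q·25.00 + 174.0·2340) / (Q + 174.0) = 180
→ Q = 174.0·(2340 − 180)/(180 − 25.00) = 2425 L/s.

2420 L/s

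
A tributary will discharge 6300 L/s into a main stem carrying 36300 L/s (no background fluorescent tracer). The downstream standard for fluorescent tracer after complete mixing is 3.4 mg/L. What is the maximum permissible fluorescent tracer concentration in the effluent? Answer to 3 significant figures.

23.0 mg/L

At the limit, (Qr·Cr + Qe·Cₑ)/(Qr + Qe) = 3.4:
Cₑ = (42600·3.4 − 36300·0) / 6300 = 22.99 mg/L.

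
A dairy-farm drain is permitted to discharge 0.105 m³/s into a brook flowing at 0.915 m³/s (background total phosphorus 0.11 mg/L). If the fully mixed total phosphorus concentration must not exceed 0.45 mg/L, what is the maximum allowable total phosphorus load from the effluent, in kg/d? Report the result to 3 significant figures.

31.0 kg/d

Mass balance at the limit: 0.9150·0.1100 + 0.1050·Cₑ = 1.020·0.45 → Cₑ = 3.413 mg/L.
Load = 0.1050 m³/s × 3.413 g/m³ × 86 400 s/d = 30.96 kg/d.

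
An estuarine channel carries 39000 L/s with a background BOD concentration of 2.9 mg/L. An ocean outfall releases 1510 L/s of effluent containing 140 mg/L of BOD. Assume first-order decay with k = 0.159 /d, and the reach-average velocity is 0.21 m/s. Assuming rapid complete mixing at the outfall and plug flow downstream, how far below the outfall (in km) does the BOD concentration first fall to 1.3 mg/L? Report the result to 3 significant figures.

208 km

Mass balance: C = (39000·2.900 + 1510·140.0) / 40510 = 324500/40510 = 8.010 mg/L.
Set 8.010·exp(−k·t) = 1.3 → t = ln(8.010/1.3)/k = 988100 s = 274.5 h.
Distance = v·t = 0.21·988100 = 207500 m = 207.5 km.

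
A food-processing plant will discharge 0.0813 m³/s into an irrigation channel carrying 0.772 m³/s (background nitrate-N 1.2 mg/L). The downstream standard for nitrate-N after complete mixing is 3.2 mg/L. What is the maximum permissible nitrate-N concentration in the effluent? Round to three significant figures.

At the limit, (Qr·Cr + Qe·Cₑ)/(Qr + Qe) = 3.2:
Cₑ = (0.8533·3.2 − 0.7720·1.200) / 0.08130 = 22.19 mg/L.

22.2 mg/L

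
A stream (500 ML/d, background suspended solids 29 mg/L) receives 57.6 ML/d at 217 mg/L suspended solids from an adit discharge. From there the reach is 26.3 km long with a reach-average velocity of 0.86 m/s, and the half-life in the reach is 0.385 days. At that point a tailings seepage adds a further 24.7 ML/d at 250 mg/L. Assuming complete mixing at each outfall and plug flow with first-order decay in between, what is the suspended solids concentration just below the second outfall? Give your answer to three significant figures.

35.1 mg/L

Mass balance: C = (500.0·29.00 + 57.60·217.0) / 557.6 = 27000/557.6 = 48.42 mg/L; combined flow 557.6 ML/d.
Travel time t = 26.3·1000 / 0.86 = 30580 s = 8.495 h.
Half-life 0.385 d → k = ln 2 / 0.385 = 1.800 d⁻¹.
Applying C = C₀e^(−kt): 48.42 × 0.5287 = 25.60 mg/L.
At the second outfall, C = (557.6·25.60 + 24.70·250.0) / (557.6 + 24.70) = 35.12 mg/L.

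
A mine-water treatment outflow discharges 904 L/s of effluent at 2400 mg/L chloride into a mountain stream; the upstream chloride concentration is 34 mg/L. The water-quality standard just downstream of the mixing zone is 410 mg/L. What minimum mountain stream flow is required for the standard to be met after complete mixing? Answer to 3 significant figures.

Set C_mix = 410: (Q·34.00 + 904.0·2400) / (Q + 904.0) = 410
→ Q = 904.0·(2400 − 410)/(410 − 34.00) = 4784 L/s.

4780 L/s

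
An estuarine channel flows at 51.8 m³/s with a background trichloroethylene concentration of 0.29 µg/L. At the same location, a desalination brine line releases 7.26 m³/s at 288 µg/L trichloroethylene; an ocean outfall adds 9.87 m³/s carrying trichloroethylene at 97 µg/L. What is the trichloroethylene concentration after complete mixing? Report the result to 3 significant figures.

44.4 µg/L

Mass balance: C = (51.80·0.2900 + 7.260·288.0 + 9.870·97.00) / 68.93 = 3063/68.93 = 44.44 µg/L.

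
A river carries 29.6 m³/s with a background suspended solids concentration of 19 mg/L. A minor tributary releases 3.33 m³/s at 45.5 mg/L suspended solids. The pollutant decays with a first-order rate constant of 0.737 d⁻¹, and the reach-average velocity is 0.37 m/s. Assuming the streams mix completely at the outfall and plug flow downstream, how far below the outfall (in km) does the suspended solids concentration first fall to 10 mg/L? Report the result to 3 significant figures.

Mixed concentration C = ΣQC/ΣQ = (29.60·19.00 + 3.330·45.50) / 32.93 = 713.9/32.93 = 21.68 mg/L.
Set 21.68·exp(−k·t) = 10 → t = ln(21.68/10)/k = 90710 s = 25.20 h.
Distance = v·t = 0.37·90710 = 33560 m = 33.56 km.

33.6 km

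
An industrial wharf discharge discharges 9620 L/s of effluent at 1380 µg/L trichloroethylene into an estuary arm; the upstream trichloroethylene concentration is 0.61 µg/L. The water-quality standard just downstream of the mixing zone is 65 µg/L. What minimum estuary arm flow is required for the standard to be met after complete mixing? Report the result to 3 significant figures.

Set C_mix = 65: (Q·0.6100 + 9620·1380) / (Q + 9620) = 65
→ Q = 9620·(1380 − 65)/(65 − 0.6100) = 196500 L/s.

196000 L/s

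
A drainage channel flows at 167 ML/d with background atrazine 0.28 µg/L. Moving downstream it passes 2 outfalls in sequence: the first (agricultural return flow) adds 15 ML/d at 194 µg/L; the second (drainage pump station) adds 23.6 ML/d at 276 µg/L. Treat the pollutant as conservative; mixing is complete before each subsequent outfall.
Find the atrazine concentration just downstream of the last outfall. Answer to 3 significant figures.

46.1 µg/L

Below outfall 1: Q → 182.0 ML/d, C = (167.0·0.2800 + 15.00·194.0)/182.0 = 16.25 µg/L.
Below outfall 2: Q → 205.6 ML/d, C = (182.0·16.25 + 23.60·276.0)/205.6 = 46.06 µg/L.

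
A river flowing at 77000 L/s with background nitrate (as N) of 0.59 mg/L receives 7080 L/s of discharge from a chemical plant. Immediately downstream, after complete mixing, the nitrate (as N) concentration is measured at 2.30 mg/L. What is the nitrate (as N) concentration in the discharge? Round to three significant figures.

20.9 mg/L

Mass balance: 77000·0.5900 + 7080·Cₑ = 84080·2.300
→ Cₑ = (84080·2.300 − 77000·0.5900) / 7080 = 20.90 mg/L.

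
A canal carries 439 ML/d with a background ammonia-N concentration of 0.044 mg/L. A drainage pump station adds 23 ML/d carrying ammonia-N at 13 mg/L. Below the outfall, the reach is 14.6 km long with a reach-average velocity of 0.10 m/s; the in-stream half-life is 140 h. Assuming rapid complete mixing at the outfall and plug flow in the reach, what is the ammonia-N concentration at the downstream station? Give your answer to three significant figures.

0.564 mg/L

Mixed concentration C = ΣQC/ΣQ = (439.0·0.04400 + 23.00·13.00) / 462.0 = 318.3/462.0 = 0.6890 mg/L.
Travel time t = 14.6·1000 / 0.10 = 146000 s = 40.56 h.
Half-life 140 h → k = ln 2 / 140 = 0.004951 h⁻¹ = 0.1188 d⁻¹.
Decay over the reach: 0.6890·exp(−kt) = 0.6890·0.8181 = 0.5637 mg/L.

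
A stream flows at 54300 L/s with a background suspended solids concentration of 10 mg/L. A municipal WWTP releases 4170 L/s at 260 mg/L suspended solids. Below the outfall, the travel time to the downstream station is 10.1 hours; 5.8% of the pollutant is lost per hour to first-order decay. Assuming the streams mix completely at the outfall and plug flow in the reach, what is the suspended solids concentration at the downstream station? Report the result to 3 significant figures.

15.2 mg/L

Mixed concentration C = ΣQC/ΣQ = (54300·10.00 + 4170·260.0) / 58470 = 1627000/58470 = 27.83 mg/L.
5.8%/h lost → k = −ln(1 − 0.058) = 0.05975 h⁻¹.
After decay, C = 27.83 × e^(−kt) = 27.83 × 0.5469 = 15.22 mg/L.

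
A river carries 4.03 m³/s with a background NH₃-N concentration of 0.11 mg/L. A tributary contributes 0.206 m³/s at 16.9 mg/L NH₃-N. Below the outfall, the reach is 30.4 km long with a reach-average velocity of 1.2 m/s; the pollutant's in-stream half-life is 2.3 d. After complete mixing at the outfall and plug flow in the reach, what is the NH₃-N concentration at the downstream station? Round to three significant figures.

0.848 mg/L

Mixed concentration C = ΣQC/ΣQ = (4.030·0.1100 + 0.2060·16.90) / 4.236 = 3.925/4.236 = 0.9265 mg/L.
Travel time t = 30.4·1000 / 1.2 = 25330 s = 7.037 h.
Half-life 2.3 d → k = ln 2 / 2.3 = 0.3014 d⁻¹.
After decay, C = 0.9265 × e^(−kt) = 0.9265 × 0.9154 = 0.8482 mg/L.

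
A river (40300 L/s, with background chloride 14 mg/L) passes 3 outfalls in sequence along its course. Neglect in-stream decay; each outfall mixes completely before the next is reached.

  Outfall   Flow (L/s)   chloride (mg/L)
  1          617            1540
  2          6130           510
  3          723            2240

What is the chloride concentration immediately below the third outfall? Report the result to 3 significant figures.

131 mg/L

Outfall 1: combined Q = 40920 L/s; C = (40300·14.00 + 617.0·1540)/40920 = 37.01 mg/L.
Outfall 2: combined Q = 47050 L/s; C = (40920·37.01 + 6130·510.0)/47050 = 98.64 mg/L.
Outfall 3: combined Q = 47770 L/s; C = (47050·98.64 + 723.0·2240)/47770 = 131.0 mg/L.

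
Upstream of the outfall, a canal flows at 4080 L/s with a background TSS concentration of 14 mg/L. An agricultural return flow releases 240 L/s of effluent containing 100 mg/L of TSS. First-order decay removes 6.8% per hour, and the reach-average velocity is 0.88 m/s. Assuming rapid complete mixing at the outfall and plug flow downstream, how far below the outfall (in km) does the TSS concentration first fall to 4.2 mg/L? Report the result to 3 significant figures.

Conservation of mass: C = (4080·14.00 + 240.0·100.0) / 4320 = 81120/4320 = 18.78 mg/L.
6.8%/h lost → k = −ln(1 − 0.068) = 0.07042 h⁻¹.
Set 18.78·exp(−k·t) = 4.2 → t = ln(18.78/4.2)/k = 76560 s = 21.27 h.
Distance = v·t = 0.88·76560 = 67370 m = 67.37 km.

67.4 km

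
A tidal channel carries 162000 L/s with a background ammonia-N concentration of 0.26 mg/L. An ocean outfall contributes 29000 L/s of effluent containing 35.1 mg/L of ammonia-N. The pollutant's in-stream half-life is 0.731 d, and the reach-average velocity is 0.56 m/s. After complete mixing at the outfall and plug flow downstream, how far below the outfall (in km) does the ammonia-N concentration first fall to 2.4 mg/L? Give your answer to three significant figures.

Mixed concentration C = ΣQC/ΣQ = (162000·0.2600 + 29000·35.10) / 191000 = 1060000/191000 = 5.550 mg/L.
Half-life 0.731 d → k = ln 2 / 0.731 = 0.9482 d⁻¹.
Set 5.550·exp(−k·t) = 2.4 → t = ln(5.550/2.4)/k = 76380 s = 21.22 h.
Distance = v·t = 0.56·76380 = 42780 m = 42.78 km.

42.8 km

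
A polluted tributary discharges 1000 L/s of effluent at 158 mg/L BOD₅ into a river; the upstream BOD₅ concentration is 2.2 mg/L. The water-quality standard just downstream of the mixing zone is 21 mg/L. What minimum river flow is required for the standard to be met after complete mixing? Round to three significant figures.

Set C_mix = 21: (Q·2.200 + 1000·158.0) / (Q + 1000) = 21
→ Q = 1000·(158.0 − 21)/(21 − 2.200) = 7287 L/s.

7290 L/s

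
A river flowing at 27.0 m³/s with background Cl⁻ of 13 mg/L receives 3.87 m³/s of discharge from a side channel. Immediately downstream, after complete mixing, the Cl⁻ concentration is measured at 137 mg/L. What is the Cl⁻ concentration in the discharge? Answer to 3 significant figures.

Mass balance: 27.00·13.00 + 3.870·Cₑ = 30.87·137.0
→ Cₑ = (30.87·137.0 − 27.00·13.00) / 3.870 = 1002 mg/L.

1000 mg/L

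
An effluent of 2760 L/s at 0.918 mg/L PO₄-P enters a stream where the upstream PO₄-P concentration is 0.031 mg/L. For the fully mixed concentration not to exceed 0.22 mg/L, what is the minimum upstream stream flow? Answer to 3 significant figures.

Set C_mix = 0.22: (Q·0.03100 + 2760·0.9180) / (Q + 2760) = 0.22
→ Q = 2760·(0.9180 − 0.22)/(0.22 − 0.03100) = 10190 L/s.

10200 L/s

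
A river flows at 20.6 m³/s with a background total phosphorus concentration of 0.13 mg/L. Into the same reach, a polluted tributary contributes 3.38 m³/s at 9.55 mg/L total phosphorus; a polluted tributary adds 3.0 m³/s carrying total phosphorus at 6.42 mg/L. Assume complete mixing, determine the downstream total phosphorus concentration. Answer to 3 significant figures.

2.01 mg/L

Mass balance: C = (20.60·0.1300 + 3.380·9.550 + 3.000·6.420) / 26.98 = 54.22/26.98 = 2.010 mg/L.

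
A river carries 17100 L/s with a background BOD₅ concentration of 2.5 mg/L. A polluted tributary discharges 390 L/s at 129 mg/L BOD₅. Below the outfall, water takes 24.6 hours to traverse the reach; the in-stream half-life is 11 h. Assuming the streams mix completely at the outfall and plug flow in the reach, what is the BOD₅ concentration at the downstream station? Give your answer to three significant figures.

Flow-weighted average: C = (17100·2.500 + 390.0·129.0) / 17490 = 93060/17490 = 5.321 mg/L.
Half-life 11 h → k = ln 2 / 11 = 0.06301 h⁻¹ = 1.512 d⁻¹.
Decay over the reach: 5.321·exp(−kt) = 5.321·0.2122 = 1.129 mg/L.

1.13 mg/L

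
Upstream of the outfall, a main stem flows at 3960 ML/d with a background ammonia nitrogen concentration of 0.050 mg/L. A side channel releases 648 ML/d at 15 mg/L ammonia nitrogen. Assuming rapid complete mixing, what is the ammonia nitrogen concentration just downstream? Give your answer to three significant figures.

2.15 mg/L

Flow-weighted average: C = (3960·0.05000 + 648.0·15.00) / 4608 = 9918/4608 = 2.152 mg/L.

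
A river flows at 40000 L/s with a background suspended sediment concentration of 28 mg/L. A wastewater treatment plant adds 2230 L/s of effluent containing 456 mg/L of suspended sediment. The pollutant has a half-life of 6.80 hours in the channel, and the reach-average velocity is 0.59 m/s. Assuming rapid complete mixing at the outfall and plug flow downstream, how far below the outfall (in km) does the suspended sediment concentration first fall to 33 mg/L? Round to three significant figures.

Conservation of mass: C = (40000·28.00 + 2230·456.0) / 42230 = 2137000/42230 = 50.60 mg/L.
Half-life 6.80 h → k = ln 2 / 6.80 = 0.1019 h⁻¹ = 2.446 d⁻¹.
Set 50.60·exp(−k·t) = 33 → t = ln(50.60/33)/k = 15100 s = 4.194 h.
Distance = v·t = 0.59·15100 = 8907 m = 8.907 km.

8.91 km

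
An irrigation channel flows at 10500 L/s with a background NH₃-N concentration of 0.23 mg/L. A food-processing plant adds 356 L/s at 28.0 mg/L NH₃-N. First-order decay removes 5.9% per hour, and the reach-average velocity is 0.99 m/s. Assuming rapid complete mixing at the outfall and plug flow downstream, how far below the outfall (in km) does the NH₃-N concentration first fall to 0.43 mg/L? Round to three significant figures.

57.2 km

Conservation of mass: C = (10500·0.2300 + 356.0·28.00) / 10860 = 12380/10860 = 1.141 mg/L.
5.9%/h lost → k = −ln(1 − 0.059) = 0.06081 h⁻¹.
Set 1.141·exp(−k·t) = 0.43 → t = ln(1.141/0.43)/k = 57750 s = 16.04 h.
Distance = v·t = 0.99·57750 = 57180 m = 57.18 km.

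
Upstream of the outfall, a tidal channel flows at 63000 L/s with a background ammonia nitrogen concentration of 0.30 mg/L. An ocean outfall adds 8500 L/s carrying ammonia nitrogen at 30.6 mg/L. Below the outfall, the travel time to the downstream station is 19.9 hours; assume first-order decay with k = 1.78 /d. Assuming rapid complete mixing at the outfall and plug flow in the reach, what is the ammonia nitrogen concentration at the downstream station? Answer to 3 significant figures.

0.892 mg/L

Mass balance: C = (63000·0.3000 + 8500·30.60) / 71500 = 279000/71500 = 3.902 mg/L.
After decay, C = 3.902 × e^(−kt) = 3.902 × 0.2286 = 0.8919 mg/L.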